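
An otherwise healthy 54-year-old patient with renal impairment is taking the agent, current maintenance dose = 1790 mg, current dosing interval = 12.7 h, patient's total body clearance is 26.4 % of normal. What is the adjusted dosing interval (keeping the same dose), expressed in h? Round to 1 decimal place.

To keep the same average steady-state level, dosing rate must scale with clearance.
CL ratio = 26.4 / 100 = 0.2640
New interval (same dose) = 12.7 / 0.2640 = 48.11 h

48.1 h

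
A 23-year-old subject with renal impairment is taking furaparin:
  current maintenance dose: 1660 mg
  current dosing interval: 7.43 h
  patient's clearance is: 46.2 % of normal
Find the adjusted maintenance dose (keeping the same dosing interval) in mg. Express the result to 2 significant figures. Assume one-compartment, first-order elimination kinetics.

To keep the same average steady-state level, dosing rate must scale with clearance.
CL ratio = 46.2 / 100 = 0.4620
New dose (same interval) = 1660 × 0.4620 = 766.9 mg

770 mg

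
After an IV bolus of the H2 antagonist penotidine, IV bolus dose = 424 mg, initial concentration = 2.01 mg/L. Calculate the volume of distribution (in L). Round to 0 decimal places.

211 L

Vd = Dose / C₀ = 424.0 / 2.01 = 210.9 L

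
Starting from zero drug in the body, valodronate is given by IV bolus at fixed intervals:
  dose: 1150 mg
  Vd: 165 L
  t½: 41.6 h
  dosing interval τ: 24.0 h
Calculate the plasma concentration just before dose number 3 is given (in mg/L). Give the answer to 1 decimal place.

C₀ per dose = Dose / Vd = 1150 / 165 = 6.970 mg/L
k = ln2 / t½ = 0.693147 / 41.6 = 0.01666 h⁻¹
Fraction remaining after one interval: r = e^(−kτ) = e^(−0.01666 × 24.0) = 0.6704
Before dose 3, 2 doses have been given (aged 1τ, 2τ).
C_trough = C₀ × (r + r²) = 6.970 × (0.6704 + 0.4494) = 7.805 mg/L

7.8 mg/L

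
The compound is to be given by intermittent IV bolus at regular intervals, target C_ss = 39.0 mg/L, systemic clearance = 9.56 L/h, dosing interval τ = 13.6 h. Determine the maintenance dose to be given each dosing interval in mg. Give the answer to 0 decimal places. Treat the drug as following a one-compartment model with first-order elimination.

At steady state, Dose/τ = Css × CL.
Dose = Css × CL × τ = 39.0 × 9.560 × 13.6 = 5071 mg

5071 mg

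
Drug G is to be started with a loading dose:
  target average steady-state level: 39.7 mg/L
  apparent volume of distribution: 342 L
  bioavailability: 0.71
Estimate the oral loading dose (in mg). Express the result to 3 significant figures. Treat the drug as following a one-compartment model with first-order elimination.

LD = Css × Vd / F = 39.7 × 342 / 0.71 = 19120 mg

19100 mg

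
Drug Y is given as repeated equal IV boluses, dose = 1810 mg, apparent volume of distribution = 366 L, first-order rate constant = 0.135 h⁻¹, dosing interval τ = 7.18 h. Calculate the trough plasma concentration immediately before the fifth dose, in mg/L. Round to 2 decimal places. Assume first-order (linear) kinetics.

2.96 mg/L

C₀ per dose = Dose / Vd = 1810 / 366 = 4.945 mg/L
Fraction remaining after one interval: r = e^(−kτ) = e^(−0.1350 × 7.18) = 0.3793
Before dose 5, 4 doses have been given (aged 1τ, 2τ, 3τ, 4τ).
C_trough = C₀ × (r + r² + … + r^4) = C₀ × r(1−r^4)/(1−r)
        = 4.945 × 0.3793 × (1 − 0.02070) / (1 − 0.3793) = 2.959 mg/L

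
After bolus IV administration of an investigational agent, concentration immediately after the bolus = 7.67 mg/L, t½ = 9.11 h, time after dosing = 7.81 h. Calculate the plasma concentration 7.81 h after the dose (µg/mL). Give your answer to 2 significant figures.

k = ln2 / t½ = 0.693147 / 9.11 = 0.07609 h⁻¹
C = C₀ · e^(−k·t) = 7.670 × e^(−0.07609 × 7.81)
  = 7.670 × 0.5520 = 4.234 mg/L
(4.234 mg/L = 4.234 µg/mL)

4.2 µg/mL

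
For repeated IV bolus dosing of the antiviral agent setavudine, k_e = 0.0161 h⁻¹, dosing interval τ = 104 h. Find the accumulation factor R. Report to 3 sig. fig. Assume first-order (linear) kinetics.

e^(−kτ) = e^(−0.01610 × 104) = 0.1874
Accumulation ratio R = 1 / (1 − e^(−kτ)) = 1 / (1 − 0.1874) = 1.231

1.23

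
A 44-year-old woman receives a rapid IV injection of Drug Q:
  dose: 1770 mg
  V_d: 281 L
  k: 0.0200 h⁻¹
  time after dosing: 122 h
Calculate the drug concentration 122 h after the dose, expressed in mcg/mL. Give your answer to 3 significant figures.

C₀ = Dose / Vd = 1770 / 281 = 6.299 mg/L
C = C₀ · e^(−k·t) = 6.299 × e^(−0.02000 × 122)
  = 6.299 × 0.08716 = 0.5490 mg/L
(0.5490 mg/L = 0.5490 mcg/mL)

0.549 mcg/mL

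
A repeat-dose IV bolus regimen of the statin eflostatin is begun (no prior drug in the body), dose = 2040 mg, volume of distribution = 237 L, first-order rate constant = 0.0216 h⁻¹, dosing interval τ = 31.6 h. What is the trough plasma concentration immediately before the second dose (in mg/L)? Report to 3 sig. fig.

C₀ per dose = Dose / Vd = 2040 / 237 = 8.608 mg/L
Fraction remaining after one interval: r = e^(−kτ) = e^(−0.02160 × 31.6) = 0.5053
Before dose 2, 1 dose has been given (aged 1τ).
C_trough = C₀ × r = 8.608 × 0.5053 = 4.350 mg/L

4.35 mg/L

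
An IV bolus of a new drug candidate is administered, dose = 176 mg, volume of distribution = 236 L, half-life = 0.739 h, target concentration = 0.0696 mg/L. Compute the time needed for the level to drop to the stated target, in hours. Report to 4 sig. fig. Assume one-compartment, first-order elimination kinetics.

2.529 h

C₀ = Dose / Vd = 176.0 / 236 = 0.7458 mg/L
k = ln2 / t½ = 0.693147 / 0.739 = 0.9380 h⁻¹
t = ln(C₀ / C) / k = ln(0.7458 / 0.0696) / 0.9380
  = ln(10.72) / 0.9380 = 2.372 / 0.9380 = 2.529 h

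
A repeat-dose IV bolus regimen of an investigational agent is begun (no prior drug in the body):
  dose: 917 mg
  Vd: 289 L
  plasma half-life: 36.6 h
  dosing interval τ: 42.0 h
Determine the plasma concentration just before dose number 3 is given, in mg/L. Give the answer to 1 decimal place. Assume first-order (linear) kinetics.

2.1 mg/L

C₀ per dose = Dose / Vd = 917 / 289 = 3.173 mg/L
k = ln2 / t½ = 0.693147 / 36.6 = 0.01894 h⁻¹
Fraction remaining after one interval: r = e^(−kτ) = e^(−0.01894 × 42.0) = 0.4514
Before dose 3, 2 doses have been given (aged 1τ, 2τ).
C_trough = C₀ × (r + r²) = 3.173 × (0.4514 + 0.2038) = 2.079 mg/L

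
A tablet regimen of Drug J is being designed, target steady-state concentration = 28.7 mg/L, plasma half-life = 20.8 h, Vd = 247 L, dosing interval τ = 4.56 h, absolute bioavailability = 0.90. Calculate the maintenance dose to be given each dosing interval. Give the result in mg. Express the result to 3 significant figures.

1200 mg

k = ln2 / t½ = 0.693147 / 20.8 = 0.03332 h⁻¹
CL = k × Vd = 0.03332 × 247 = 8.230 L/h
At steady state, F × (Dose/τ) = Css × CL.
Dose = Css × CL × τ / F = 28.7 × 8.230 × 4.56 / 0.90 = 1197 mg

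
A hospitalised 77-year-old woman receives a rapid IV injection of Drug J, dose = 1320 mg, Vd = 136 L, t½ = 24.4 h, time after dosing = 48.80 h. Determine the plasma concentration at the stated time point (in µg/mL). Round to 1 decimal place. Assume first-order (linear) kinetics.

C₀ = Dose / Vd = 1320 / 136 = 9.706 mg/L
k = ln2 / t½ = 0.693147 / 24.4 = 0.02841 h⁻¹
t / t½ = 48.80 / 24.4 = 2 half-lives
C = C₀ × (1/2)^2 = 9.706 × 0.2500 = 2.427 mg/L
(2.427 mg/L = 2.427 µg/mL)

2.4 µg/mL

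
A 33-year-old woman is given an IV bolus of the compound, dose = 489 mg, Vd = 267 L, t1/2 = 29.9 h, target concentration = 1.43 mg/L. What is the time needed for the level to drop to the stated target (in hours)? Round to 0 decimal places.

11 h

C₀ = Dose / Vd = 489.0 / 267 = 1.831 mg/L
k = ln2 / t½ = 0.693147 / 29.9 = 0.02318 h⁻¹
t = ln(C₀ / C) / k = ln(1.831 / 1.43) / 0.02318
  = ln(1.280) / 0.02318 = 0.2469 / 0.02318 = 10.65 h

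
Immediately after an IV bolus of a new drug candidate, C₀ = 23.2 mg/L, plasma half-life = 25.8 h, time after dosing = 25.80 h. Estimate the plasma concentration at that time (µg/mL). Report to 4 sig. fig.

k = ln2 / t½ = 0.693147 / 25.8 = 0.02687 h⁻¹
t / t½ = 25.80 / 25.8 = 1 half-lives
C = C₀ × (1/2)^1 = 23.20 × 0.5000 = 11.60 mg/L
(11.60 mg/L = 11.60 µg/mL)

11.60 µg/mL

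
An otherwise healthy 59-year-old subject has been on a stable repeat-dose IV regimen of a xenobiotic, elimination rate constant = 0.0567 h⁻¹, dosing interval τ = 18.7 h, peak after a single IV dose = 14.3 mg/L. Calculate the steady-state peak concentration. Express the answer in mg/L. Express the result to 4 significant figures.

21.88 mg/L

e^(−kτ) = e^(−0.05670 × 18.7) = 0.3464
Accumulation ratio R = 1 / (1 − e^(−kτ)) = 1 / (1 − 0.3464) = 1.530
Steady-state peak = C₀ × R = 14.3 × 1.530 = 21.88 mg/L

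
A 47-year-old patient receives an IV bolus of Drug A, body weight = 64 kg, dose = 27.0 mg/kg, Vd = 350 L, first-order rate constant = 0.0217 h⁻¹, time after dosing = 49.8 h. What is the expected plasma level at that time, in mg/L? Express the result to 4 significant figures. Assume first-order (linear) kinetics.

1.676 mg/L

Total dose = 27.0 × 64 = 1728 mg
C₀ = Dose / Vd = 1728 / 350 = 4.937 mg/L
C = C₀ · e^(−k·t) = 4.937 × e^(−0.02170 × 49.8)
  = 4.937 × 0.3394 = 1.676 mg/L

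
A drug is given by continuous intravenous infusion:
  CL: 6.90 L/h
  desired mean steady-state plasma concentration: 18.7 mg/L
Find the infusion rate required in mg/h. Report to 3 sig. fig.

129 mg/h

At steady state, infusion rate R₀ = Css × CL = 18.7 × 6.900 = 129.0 mg/h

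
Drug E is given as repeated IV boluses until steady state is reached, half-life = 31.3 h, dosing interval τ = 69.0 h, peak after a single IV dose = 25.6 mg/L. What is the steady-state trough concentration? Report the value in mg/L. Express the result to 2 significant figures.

7.1 mg/L

k = ln2 / t½ = 0.693147 / 31.3 = 0.02215 h⁻¹
e^(−kτ) = e^(−0.02215 × 69.0) = 0.2169
Accumulation ratio R = 1 / (1 − e^(−kτ)) = 1 / (1 − 0.2169) = 1.277
Steady-state trough = C₀ × R × e^(−kτ) = 25.6 × 1.277 × 0.2169 = 7.091 mg/L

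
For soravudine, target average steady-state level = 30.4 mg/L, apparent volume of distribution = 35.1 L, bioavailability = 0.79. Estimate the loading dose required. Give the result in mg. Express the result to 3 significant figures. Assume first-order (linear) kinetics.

1350 mg

LD = Css × Vd / F = 30.4 × 35.1 / 0.79 = 1351 mg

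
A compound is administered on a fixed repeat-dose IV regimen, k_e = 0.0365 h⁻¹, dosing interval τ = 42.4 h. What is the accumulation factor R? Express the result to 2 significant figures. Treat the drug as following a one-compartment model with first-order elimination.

e^(−kτ) = e^(−0.03650 × 42.4) = 0.2128
Accumulation ratio R = 1 / (1 − e^(−kτ)) = 1 / (1 − 0.2128) = 1.270

1.3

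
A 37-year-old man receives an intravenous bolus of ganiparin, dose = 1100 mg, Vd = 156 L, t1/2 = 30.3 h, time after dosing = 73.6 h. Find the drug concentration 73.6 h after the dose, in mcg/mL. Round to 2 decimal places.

C₀ = Dose / Vd = 1100 / 156 = 7.051 mg/L
k = ln2 / t½ = 0.693147 / 30.3 = 0.02288 h⁻¹
C = C₀ · e^(−k·t) = 7.051 × e^(−0.02288 × 73.6)
  = 7.051 × 0.1856 = 1.309 mg/L
(1.309 mg/L = 1.309 mcg/mL)

1.31 mcg/mL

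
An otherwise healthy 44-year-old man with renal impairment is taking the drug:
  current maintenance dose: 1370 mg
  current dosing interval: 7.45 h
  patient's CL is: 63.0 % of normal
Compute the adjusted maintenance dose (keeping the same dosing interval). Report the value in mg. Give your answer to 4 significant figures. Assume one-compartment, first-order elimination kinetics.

863.1 mg

To keep the same average steady-state level, dosing rate must scale with clearance.
CL ratio = 63.0 / 100 = 0.6300
New dose (same interval) = 1370 × 0.6300 = 863.1 mg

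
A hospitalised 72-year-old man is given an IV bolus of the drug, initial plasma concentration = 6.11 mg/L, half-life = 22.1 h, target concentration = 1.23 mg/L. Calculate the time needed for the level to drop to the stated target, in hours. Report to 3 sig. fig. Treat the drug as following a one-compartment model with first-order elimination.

k = ln2 / t½ = 0.693147 / 22.1 = 0.03136 h⁻¹
t = ln(C₀ / C) / k = ln(6.110 / 1.23) / 0.03136
  = ln(4.967) / 0.03136 = 1.603 / 0.03136 = 51.12 h

51.1 h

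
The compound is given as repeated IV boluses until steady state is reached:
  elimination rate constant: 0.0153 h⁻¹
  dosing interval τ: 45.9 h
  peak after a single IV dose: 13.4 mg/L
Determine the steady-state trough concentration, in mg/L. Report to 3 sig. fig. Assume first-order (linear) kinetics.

e^(−kτ) = e^(−0.01530 × 45.9) = 0.4955
Accumulation ratio R = 1 / (1 − e^(−kτ)) = 1 / (1 − 0.4955) = 1.982
Steady-state trough = C₀ × R × e^(−kτ) = 13.4 × 1.982 × 0.4955 = 13.16 mg/L

13.2 mg/L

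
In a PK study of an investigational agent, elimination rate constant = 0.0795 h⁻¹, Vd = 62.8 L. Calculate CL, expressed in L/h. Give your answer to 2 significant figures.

CL = k × Vd = 0.0795 × 62.8 = 4.993 L/h

5.0 L/h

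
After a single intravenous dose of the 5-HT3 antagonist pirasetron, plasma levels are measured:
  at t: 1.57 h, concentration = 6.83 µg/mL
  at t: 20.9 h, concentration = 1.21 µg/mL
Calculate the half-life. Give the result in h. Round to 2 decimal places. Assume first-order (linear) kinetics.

k = ln(C₁/C₂) / (t₂ − t₁) = ln(6.83/1.21) / (20.9 − 1.57)
  = 1.731 / 19.33 = 0.08955 h⁻¹
t½ = ln2 / k = 0.693147 / 0.08955 = 7.740 h

7.74 h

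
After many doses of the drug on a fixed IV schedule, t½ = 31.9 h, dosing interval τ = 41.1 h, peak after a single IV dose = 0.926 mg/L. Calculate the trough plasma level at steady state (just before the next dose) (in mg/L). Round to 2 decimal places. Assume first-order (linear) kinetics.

0.64 mg/L

k = ln2 / t½ = 0.693147 / 31.9 = 0.02173 h⁻¹
e^(−kτ) = e^(−0.02173 × 41.1) = 0.4094
Accumulation ratio R = 1 / (1 − e^(−kτ)) = 1 / (1 − 0.4094) = 1.693
Steady-state trough = C₀ × R × e^(−kτ) = 0.926 × 1.693 × 0.4094 = 0.6418 mg/L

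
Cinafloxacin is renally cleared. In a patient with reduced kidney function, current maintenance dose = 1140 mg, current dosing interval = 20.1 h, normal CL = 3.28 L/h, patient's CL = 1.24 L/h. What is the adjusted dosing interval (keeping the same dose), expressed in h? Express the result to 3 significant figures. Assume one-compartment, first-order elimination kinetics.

To keep the same average steady-state level, dosing rate must scale with clearance.
CL ratio = 1.24 / 3.28 = 0.3780
New interval (same dose) = 20.1 / 0.3780 = 53.17 h

53.2 h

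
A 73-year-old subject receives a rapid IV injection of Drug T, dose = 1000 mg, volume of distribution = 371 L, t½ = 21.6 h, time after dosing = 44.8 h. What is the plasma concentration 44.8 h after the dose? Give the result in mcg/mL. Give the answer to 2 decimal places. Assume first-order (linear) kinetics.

C₀ = Dose / Vd = 1000 / 371 = 2.695 mg/L
k = ln2 / t½ = 0.693147 / 21.6 = 0.03209 h⁻¹
C = C₀ · e^(−k·t) = 2.695 × e^(−0.03209 × 44.8)
  = 2.695 × 0.2375 = 0.6401 mg/L
(0.6401 mg/L = 0.6401 mcg/mL)

0.64 mcg/mL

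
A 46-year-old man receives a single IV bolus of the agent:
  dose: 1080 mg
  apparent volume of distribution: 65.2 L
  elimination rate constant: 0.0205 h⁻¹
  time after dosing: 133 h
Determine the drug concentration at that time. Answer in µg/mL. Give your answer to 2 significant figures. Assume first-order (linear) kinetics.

1.1 µg/mL

C₀ = Dose / Vd = 1080 / 65.2 = 16.56 mg/L
C = C₀ · e^(−k·t) = 16.56 × e^(−0.02050 × 133)
  = 16.56 × 0.06545 = 1.084 mg/L
(1.084 mg/L = 1.084 µg/mL)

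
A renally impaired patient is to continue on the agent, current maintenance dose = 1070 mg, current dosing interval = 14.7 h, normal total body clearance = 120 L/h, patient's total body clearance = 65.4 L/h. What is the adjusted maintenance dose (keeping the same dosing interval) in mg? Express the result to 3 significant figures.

583 mg

To keep the same average steady-state level, dosing rate must scale with clearance.
CL ratio = 65.4 / 120 = 0.5450
New dose (same interval) = 1070 × 0.5450 = 583.2 mg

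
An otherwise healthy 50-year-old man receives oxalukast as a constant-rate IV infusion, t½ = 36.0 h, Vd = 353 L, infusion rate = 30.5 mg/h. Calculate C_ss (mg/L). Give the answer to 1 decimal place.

4.5 mg/L

k = ln2 / t½ = 0.693147 / 36.0 = 0.01925 h⁻¹
CL = k × Vd = 0.01925 × 353 = 6.795 L/h
At steady state Css = R₀ / CL = 30.5 / 6.795 = 4.489 mg/L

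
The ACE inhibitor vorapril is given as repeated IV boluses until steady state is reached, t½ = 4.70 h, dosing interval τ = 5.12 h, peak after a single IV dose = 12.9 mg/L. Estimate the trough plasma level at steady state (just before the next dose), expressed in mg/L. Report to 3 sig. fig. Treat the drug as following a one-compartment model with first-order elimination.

11.4 mg/L

k = ln2 / t½ = 0.693147 / 4.70 = 0.1475 h⁻¹
e^(−kτ) = e^(−0.1475 × 5.12) = 0.4699
Accumulation ratio R = 1 / (1 − e^(−kτ)) = 1 / (1 − 0.4699) = 1.886
Steady-state trough = C₀ × R × e^(−kτ) = 12.9 × 1.886 × 0.4699 = 11.43 mg/L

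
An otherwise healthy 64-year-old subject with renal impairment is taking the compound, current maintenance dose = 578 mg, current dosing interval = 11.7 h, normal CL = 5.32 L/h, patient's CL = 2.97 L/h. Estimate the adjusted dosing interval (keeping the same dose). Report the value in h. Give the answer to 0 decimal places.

21 h

To keep the same average steady-state level, dosing rate must scale with clearance.
CL ratio = 2.97 / 5.32 = 0.5583
New interval (same dose) = 11.7 / 0.5583 = 20.96 h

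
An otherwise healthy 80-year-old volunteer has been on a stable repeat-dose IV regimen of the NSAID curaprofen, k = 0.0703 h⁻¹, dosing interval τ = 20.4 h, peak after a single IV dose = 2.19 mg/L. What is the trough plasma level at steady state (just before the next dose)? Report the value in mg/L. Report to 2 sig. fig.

0.69 mg/L

e^(−kτ) = e^(−0.07030 × 20.4) = 0.2383
Accumulation ratio R = 1 / (1 − e^(−kτ)) = 1 / (1 − 0.2383) = 1.313
Steady-state trough = C₀ × R × e^(−kτ) = 2.19 × 1.313 × 0.2383 = 0.6852 mg/L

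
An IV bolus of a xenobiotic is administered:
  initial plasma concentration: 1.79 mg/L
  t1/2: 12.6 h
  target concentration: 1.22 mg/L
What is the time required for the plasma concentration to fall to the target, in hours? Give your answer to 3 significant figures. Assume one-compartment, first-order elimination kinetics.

6.97 h

k = ln2 / t½ = 0.693147 / 12.6 = 0.05501 h⁻¹
t = ln(C₀ / C) / k = ln(1.790 / 1.22) / 0.05501
  = ln(1.467) / 0.05501 = 0.3832 / 0.05501 = 6.966 h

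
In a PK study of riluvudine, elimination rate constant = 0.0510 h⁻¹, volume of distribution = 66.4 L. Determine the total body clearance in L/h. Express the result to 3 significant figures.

3.39 L/h

CL = k × Vd = 0.0510 × 66.4 = 3.386 L/h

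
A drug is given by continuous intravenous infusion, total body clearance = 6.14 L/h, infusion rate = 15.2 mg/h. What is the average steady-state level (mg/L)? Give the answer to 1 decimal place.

At steady state Css = R₀ / CL = 15.2 / 6.140 = 2.476 mg/L

2.5 mg/L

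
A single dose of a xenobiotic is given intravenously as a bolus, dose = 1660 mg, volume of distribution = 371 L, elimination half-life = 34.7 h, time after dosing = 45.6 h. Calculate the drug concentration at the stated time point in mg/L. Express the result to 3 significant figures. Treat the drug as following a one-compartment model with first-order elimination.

1.80 mg/L

C₀ = Dose / Vd = 1660 / 371 = 4.474 mg/L
k = ln2 / t½ = 0.693147 / 34.7 = 0.01998 h⁻¹
C = C₀ · e^(−k·t) = 4.474 × e^(−0.01998 × 45.6)
  = 4.474 × 0.4021 = 1.799 mg/L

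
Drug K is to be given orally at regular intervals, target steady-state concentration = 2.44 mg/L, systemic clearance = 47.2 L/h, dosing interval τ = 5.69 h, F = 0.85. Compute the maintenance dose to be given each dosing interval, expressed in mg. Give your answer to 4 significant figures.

770.9 mg

At steady state, F × (Dose/τ) = Css × CL.
Dose = Css × CL × τ / F = 2.44 × 47.20 × 5.69 / 0.85 = 770.9 mg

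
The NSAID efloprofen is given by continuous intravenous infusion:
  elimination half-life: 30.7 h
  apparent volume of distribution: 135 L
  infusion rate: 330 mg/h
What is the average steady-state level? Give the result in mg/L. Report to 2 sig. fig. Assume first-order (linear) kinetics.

110 mg/L

k = ln2 / t½ = 0.693147 / 30.7 = 0.02258 h⁻¹
CL = k × Vd = 0.02258 × 135 = 3.048 L/h
At steady state Css = R₀ / CL = 330 / 3.048 = 108.3 mg/L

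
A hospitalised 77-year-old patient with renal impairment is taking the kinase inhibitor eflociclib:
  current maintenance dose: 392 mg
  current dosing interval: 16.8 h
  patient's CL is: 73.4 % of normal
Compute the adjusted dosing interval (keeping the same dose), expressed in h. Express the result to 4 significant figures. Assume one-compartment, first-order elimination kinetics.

To keep the same average steady-state level, dosing rate must scale with clearance.
CL ratio = 73.4 / 100 = 0.7340
New interval (same dose) = 16.8 / 0.7340 = 22.89 h

22.89 h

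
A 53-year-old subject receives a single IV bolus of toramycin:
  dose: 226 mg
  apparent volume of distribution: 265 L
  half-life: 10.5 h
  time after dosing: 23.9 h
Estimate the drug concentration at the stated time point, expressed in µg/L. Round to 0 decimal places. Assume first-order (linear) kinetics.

176 µg/L

C₀ = Dose / Vd = 226.0 / 265 = 0.8528 mg/L
k = ln2 / t½ = 0.693147 / 10.5 = 0.06601 h⁻¹
C = C₀ · e^(−k·t) = 0.8528 × e^(−0.06601 × 23.9)
  = 0.8528 × 0.2065 = 0.1761 mg/L
Convert: 0.1761 mg/L × 1000 = 176.1 µg/L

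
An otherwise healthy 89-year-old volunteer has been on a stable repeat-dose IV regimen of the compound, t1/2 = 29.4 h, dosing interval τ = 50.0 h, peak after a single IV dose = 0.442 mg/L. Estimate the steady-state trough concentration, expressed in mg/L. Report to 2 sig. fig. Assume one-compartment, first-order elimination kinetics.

0.20 mg/L

k = ln2 / t½ = 0.693147 / 29.4 = 0.02358 h⁻¹
e^(−kτ) = e^(−0.02358 × 50.0) = 0.3076
Accumulation ratio R = 1 / (1 − e^(−kτ)) = 1 / (1 − 0.3076) = 1.444
Steady-state trough = C₀ × R × e^(−kτ) = 0.442 × 1.444 × 0.3076 = 0.1963 mg/L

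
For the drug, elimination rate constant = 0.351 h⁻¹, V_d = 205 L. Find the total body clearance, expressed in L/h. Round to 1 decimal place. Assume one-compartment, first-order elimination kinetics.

CL = k × Vd = 0.351 × 205 = 71.96 L/h

72.0 L/h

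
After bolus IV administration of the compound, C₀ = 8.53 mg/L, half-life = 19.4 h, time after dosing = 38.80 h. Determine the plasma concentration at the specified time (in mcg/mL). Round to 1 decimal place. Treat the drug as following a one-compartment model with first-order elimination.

k = ln2 / t½ = 0.693147 / 19.4 = 0.03573 h⁻¹
t / t½ = 38.80 / 19.4 = 2 half-lives
C = C₀ × (1/2)^2 = 8.530 × 0.2500 = 2.133 mg/L
(2.133 mg/L = 2.133 mcg/mL)

2.1 mcg/mL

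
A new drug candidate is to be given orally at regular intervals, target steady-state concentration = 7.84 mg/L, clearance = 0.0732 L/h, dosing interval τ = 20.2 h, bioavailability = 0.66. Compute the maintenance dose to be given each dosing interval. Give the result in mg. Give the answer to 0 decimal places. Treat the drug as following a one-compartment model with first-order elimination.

18 mg

At steady state, F × (Dose/τ) = Css × CL.
Dose = Css × CL × τ / F = 7.84 × 0.07320 × 20.2 / 0.66 = 17.56 mg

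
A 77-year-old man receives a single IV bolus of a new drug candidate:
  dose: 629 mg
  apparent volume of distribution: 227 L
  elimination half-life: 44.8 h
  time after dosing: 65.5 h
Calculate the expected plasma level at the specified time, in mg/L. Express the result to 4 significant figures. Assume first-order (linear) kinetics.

C₀ = Dose / Vd = 629.0 / 227 = 2.771 mg/L
k = ln2 / t½ = 0.693147 / 44.8 = 0.01547 h⁻¹
C = C₀ · e^(−k·t) = 2.771 × e^(−0.01547 × 65.5)
  = 2.771 × 0.3630 = 1.006 mg/L

1.006 mg/L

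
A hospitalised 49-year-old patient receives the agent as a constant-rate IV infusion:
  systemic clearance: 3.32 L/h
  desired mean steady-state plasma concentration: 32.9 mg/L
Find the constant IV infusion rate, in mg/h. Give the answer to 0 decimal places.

At steady state, infusion rate R₀ = Css × CL = 32.9 × 3.320 = 109.2 mg/h

109 mg/h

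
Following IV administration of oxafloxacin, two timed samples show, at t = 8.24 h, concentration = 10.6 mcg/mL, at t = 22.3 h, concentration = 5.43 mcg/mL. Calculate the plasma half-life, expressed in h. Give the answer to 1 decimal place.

k = ln(C₁/C₂) / (t₂ − t₁) = ln(10.6/5.43) / (22.3 − 8.24)
  = 0.6689 / 14.06 = 0.04757 h⁻¹
t½ = ln2 / k = 0.693147 / 0.04757 = 14.57 h

14.6 h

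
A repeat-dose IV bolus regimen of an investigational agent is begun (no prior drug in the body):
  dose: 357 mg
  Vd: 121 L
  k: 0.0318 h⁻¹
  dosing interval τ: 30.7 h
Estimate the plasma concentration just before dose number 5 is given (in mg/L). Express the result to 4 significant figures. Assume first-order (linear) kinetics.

C₀ per dose = Dose / Vd = 357 / 121 = 2.950 mg/L
Fraction remaining after one interval: r = e^(−kτ) = e^(−0.03180 × 30.7) = 0.3767
Before dose 5, 4 doses have been given (aged 1τ, 2τ, 3τ, 4τ).
C_trough = C₀ × (r + r² + … + r^4) = C₀ × r(1−r^4)/(1−r)
        = 2.950 × 0.3767 × (1 − 0.02014) / (1 − 0.3767) = 1.747 mg/L

1.747 mg/L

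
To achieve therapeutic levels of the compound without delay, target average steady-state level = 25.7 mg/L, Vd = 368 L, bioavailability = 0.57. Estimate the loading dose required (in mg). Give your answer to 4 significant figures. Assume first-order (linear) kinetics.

16590 mg

LD = Css × Vd / F = 25.7 × 368 / 0.57 = 16590 mg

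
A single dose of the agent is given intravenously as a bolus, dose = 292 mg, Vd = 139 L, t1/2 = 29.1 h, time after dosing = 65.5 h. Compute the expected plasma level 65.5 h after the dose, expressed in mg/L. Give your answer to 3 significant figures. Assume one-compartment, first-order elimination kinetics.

0.441 mg/L

C₀ = Dose / Vd = 292.0 / 139 = 2.101 mg/L
k = ln2 / t½ = 0.693147 / 29.1 = 0.02382 h⁻¹
C = C₀ · e^(−k·t) = 2.101 × e^(−0.02382 × 65.5)
  = 2.101 × 0.2101 = 0.4414 mg/L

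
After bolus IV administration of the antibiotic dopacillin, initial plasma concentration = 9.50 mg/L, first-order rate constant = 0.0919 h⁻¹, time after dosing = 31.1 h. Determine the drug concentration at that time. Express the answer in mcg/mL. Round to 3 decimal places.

C = C₀ · e^(−k·t) = 9.500 × e^(−0.09190 × 31.1)
  = 9.500 × 0.05738 = 0.5451 mg/L
(0.5451 mg/L = 0.5451 mcg/mL)

0.545 mcg/mL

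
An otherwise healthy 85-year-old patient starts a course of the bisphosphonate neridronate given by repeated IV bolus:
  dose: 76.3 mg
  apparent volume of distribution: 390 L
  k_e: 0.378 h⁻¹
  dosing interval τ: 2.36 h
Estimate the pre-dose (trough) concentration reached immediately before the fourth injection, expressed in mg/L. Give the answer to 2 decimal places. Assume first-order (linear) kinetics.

0.13 mg/L

C₀ per dose = Dose / Vd = 76.3 / 390 = 0.1956 mg/L
Fraction remaining after one interval: r = e^(−kτ) = e^(−0.3780 × 2.36) = 0.4098
Before dose 4, 3 doses have been given (aged 1τ, 2τ, 3τ).
C_trough = C₀ × (r + r² + … + r^3) = C₀ × r(1−r^3)/(1−r)
        = 0.1956 × 0.4098 × (1 − 0.06882) / (1 − 0.4098) = 0.1265 mg/L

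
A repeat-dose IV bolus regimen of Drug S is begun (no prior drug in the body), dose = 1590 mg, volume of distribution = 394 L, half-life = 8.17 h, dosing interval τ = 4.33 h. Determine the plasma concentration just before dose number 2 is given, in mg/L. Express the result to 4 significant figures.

C₀ per dose = Dose / Vd = 1590 / 394 = 4.036 mg/L
k = ln2 / t½ = 0.693147 / 8.17 = 0.08484 h⁻¹
Fraction remaining after one interval: r = e^(−kτ) = e^(−0.08484 × 4.33) = 0.6926
Before dose 2, 1 dose has been given (aged 1τ).
C_trough = C₀ × r = 4.036 × 0.6926 = 2.795 mg/L

2.795 mg/L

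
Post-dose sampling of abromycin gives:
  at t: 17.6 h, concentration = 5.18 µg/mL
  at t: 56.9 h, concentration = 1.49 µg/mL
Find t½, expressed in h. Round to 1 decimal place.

k = ln(C₁/C₂) / (t₂ − t₁) = ln(5.18/1.49) / (56.9 − 17.6)
  = 1.246 / 39.30 = 0.03170 h⁻¹
t½ = ln2 / k = 0.693147 / 0.03170 = 21.87 h

21.9 h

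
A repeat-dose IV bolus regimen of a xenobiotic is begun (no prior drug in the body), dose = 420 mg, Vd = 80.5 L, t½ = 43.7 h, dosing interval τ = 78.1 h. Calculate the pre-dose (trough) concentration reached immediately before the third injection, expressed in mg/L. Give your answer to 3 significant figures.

1.95 mg/L

C₀ per dose = Dose / Vd = 420 / 80.5 = 5.217 mg/L
k = ln2 / t½ = 0.693147 / 43.7 = 0.01586 h⁻¹
Fraction remaining after one interval: r = e^(−kτ) = e^(−0.01586 × 78.1) = 0.2898
Before dose 3, 2 doses have been given (aged 1τ, 2τ).
C_trough = C₀ × (r + r²) = 5.217 × (0.2898 + 0.08398) = 1.950 mg/L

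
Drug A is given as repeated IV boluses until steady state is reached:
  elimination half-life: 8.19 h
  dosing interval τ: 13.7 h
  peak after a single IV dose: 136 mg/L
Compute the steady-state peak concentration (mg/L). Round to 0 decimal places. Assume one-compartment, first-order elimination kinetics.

k = ln2 / t½ = 0.693147 / 8.19 = 0.08463 h⁻¹
e^(−kτ) = e^(−0.08463 × 13.7) = 0.3137
Accumulation ratio R = 1 / (1 − e^(−kτ)) = 1 / (1 − 0.3137) = 1.457
Steady-state peak = C₀ × R = 136 × 1.457 = 198.2 mg/L

198 mg/L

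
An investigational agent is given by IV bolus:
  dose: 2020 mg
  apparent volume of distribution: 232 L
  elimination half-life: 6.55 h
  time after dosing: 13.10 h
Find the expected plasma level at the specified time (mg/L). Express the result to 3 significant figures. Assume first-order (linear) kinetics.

2.18 mg/L

C₀ = Dose / Vd = 2020 / 232 = 8.707 mg/L
k = ln2 / t½ = 0.693147 / 6.55 = 0.1058 h⁻¹
t / t½ = 13.10 / 6.55 = 2 half-lives
C = C₀ × (1/2)^2 = 8.707 × 0.2500 = 2.177 mg/L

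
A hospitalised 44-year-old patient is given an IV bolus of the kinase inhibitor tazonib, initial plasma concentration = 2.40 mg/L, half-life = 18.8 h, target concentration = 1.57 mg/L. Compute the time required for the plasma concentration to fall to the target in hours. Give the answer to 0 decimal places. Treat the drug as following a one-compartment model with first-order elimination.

k = ln2 / t½ = 0.693147 / 18.8 = 0.03687 h⁻¹
t = ln(C₀ / C) / k = ln(2.400 / 1.57) / 0.03687
  = ln(1.529) / 0.03687 = 0.4246 / 0.03687 = 11.52 h

12 h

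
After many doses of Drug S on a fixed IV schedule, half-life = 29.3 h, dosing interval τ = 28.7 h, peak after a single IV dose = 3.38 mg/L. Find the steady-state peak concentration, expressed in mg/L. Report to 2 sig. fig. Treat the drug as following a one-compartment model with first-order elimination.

6.9 mg/L

k = ln2 / t½ = 0.693147 / 29.3 = 0.02366 h⁻¹
e^(−kτ) = e^(−0.02366 × 28.7) = 0.5071
Accumulation ratio R = 1 / (1 − e^(−kτ)) = 1 / (1 − 0.5071) = 2.029
Steady-state peak = C₀ × R = 3.38 × 2.029 = 6.858 mg/L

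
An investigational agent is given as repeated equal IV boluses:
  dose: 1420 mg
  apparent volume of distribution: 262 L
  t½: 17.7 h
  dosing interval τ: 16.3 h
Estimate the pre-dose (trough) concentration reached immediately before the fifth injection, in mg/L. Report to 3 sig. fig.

5.60 mg/L

C₀ per dose = Dose / Vd = 1420 / 262 = 5.420 mg/L
k = ln2 / t½ = 0.693147 / 17.7 = 0.03916 h⁻¹
Fraction remaining after one interval: r = e^(−kτ) = e^(−0.03916 × 16.3) = 0.5282
Before dose 5, 4 doses have been given (aged 1τ, 2τ, 3τ, 4τ).
C_trough = C₀ × (r + r² + … + r^4) = C₀ × r(1−r^4)/(1−r)
        = 5.420 × 0.5282 × (1 − 0.07784) / (1 − 0.5282) = 5.596 mg/L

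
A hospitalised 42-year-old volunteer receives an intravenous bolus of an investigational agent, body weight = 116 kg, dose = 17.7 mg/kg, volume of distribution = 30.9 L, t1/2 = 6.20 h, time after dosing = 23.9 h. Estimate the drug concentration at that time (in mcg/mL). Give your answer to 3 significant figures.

4.59 mcg/mL

Total dose = 17.7 × 116 = 2053 mg
C₀ = Dose / Vd = 2053 / 30.9 = 66.44 mg/L
k = ln2 / t½ = 0.693147 / 6.20 = 0.1118 h⁻¹
C = C₀ · e^(−k·t) = 66.44 × e^(−0.1118 × 23.9)
  = 66.44 × 0.06911 = 4.592 mg/L
(4.592 mg/L = 4.592 mcg/mL)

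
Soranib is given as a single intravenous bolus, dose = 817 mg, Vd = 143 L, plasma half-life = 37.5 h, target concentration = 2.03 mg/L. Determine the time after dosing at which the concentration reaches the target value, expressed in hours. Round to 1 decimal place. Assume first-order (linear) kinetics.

56.0 h

C₀ = Dose / Vd = 817.0 / 143 = 5.713 mg/L
k = ln2 / t½ = 0.693147 / 37.5 = 0.01848 h⁻¹
t = ln(C₀ / C) / k = ln(5.713 / 2.03) / 0.01848
  = ln(2.814) / 0.01848 = 1.035 / 0.01848 = 56.01 h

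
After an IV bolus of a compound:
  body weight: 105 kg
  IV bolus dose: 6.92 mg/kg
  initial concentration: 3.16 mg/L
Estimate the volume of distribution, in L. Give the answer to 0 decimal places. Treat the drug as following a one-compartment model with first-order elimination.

Dose = 6.92 × 105 = 726.6 mg
Vd = Dose / C₀ = 726.6 / 3.16 = 229.9 L

230 L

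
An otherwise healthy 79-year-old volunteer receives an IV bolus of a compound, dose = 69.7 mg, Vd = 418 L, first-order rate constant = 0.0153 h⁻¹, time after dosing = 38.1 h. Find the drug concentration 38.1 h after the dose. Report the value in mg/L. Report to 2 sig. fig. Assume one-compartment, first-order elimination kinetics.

0.093 mg/L

C₀ = Dose / Vd = 69.70 / 418 = 0.1667 mg/L
C = C₀ · e^(−k·t) = 0.1667 × e^(−0.01530 × 38.1)
  = 0.1667 × 0.5583 = 0.09307 mg/L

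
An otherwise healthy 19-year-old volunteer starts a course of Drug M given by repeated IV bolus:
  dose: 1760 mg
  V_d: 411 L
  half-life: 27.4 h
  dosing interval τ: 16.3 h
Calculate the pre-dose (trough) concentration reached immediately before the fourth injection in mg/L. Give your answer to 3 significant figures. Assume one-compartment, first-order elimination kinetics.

C₀ per dose = Dose / Vd = 1760 / 411 = 4.282 mg/L
k = ln2 / t½ = 0.693147 / 27.4 = 0.02530 h⁻¹
Fraction remaining after one interval: r = e^(−kτ) = e^(−0.02530 × 16.3) = 0.6621
Before dose 4, 3 doses have been given (aged 1τ, 2τ, 3τ).
C_trough = C₀ × (r + r² + … + r^3) = C₀ × r(1−r^3)/(1−r)
        = 4.282 × 0.6621 × (1 − 0.2902) / (1 − 0.6621) = 5.955 mg/L

5.96 mg/L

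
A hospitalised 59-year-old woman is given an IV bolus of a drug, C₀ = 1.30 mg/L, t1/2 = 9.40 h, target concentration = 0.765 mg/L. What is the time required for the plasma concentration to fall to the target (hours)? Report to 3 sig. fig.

k = ln2 / t½ = 0.693147 / 9.40 = 0.07374 h⁻¹
t = ln(C₀ / C) / k = ln(1.300 / 0.765) / 0.07374
  = ln(1.699) / 0.07374 = 0.5300 / 0.07374 = 7.187 h

7.19 h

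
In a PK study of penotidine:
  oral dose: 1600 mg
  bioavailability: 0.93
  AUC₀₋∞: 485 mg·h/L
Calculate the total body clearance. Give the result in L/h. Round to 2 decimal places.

3.07 L/h

CL = F·Dose / AUC = 0.93 × 1600 / 485 = 3.068 L/h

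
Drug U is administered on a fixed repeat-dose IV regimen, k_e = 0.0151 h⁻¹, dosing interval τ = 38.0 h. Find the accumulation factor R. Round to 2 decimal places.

e^(−kτ) = e^(−0.01510 × 38.0) = 0.5634
Accumulation ratio R = 1 / (1 − e^(−kτ)) = 1 / (1 − 0.5634) = 2.290

2.29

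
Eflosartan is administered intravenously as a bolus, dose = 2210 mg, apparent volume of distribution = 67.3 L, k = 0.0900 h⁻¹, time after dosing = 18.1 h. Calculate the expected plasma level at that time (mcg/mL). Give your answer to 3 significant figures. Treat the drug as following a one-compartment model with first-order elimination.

6.44 mcg/mL

C₀ = Dose / Vd = 2210 / 67.3 = 32.84 mg/L
C = C₀ · e^(−k·t) = 32.84 × e^(−0.09000 × 18.1)
  = 32.84 × 0.1961 = 6.440 mg/L
(6.440 mg/L = 6.440 mcg/mL)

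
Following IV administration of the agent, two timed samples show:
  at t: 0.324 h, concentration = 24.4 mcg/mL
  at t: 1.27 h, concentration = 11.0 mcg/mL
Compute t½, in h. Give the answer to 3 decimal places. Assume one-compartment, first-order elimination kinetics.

0.823 h

k = ln(C₁/C₂) / (t₂ − t₁) = ln(24.4/11.0) / (1.27 − 0.324)
  = 0.7967 / 0.9460 = 0.8422 h⁻¹
t½ = ln2 / k = 0.693147 / 0.8422 = 0.8230 h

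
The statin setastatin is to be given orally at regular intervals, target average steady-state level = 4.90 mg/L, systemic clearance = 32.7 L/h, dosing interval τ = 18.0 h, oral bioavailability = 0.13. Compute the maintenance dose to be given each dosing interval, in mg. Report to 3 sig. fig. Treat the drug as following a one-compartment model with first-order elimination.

At steady state, F × (Dose/τ) = Css × CL.
Dose = Css × CL × τ / F = 4.90 × 32.70 × 18.0 / 0.13 = 22190 mg

22200 mg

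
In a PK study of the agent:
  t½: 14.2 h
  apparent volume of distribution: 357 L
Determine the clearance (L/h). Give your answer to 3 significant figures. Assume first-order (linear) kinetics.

17.4 L/h

k = ln2 / t½ = 0.693147 / 14.2 = 0.04881 h⁻¹
CL = k × Vd = 0.04881 × 357 = 17.43 L/h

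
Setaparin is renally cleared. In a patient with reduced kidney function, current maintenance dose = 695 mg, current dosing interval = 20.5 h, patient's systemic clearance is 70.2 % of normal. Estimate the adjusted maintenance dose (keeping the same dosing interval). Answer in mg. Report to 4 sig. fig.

To keep the same average steady-state level, dosing rate must scale with clearance.
CL ratio = 70.2 / 100 = 0.7020
New dose (same interval) = 695 × 0.7020 = 487.9 mg

487.9 mg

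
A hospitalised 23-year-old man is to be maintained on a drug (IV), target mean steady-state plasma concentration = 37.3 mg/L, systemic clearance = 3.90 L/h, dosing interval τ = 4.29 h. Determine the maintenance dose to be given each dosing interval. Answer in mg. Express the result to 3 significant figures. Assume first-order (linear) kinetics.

At steady state, Dose/τ = Css × CL.
Dose = Css × CL × τ = 37.3 × 3.900 × 4.29 = 624.1 mg

624 mg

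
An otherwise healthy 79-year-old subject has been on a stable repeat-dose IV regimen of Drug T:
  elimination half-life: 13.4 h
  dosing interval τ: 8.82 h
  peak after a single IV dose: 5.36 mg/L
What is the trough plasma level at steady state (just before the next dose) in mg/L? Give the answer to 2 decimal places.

9.27 mg/L

k = ln2 / t½ = 0.693147 / 13.4 = 0.05173 h⁻¹
e^(−kτ) = e^(−0.05173 × 8.82) = 0.6336
Accumulation ratio R = 1 / (1 − e^(−kτ)) = 1 / (1 − 0.6336) = 2.729
Steady-state trough = C₀ × R × e^(−kτ) = 5.36 × 2.729 × 0.6336 = 9.268 mg/L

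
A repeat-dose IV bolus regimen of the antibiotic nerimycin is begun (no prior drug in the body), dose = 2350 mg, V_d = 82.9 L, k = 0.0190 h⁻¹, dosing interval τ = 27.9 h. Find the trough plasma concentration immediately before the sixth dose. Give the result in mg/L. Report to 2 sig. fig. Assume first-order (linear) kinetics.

C₀ per dose = Dose / Vd = 2350 / 82.9 = 28.35 mg/L
Fraction remaining after one interval: r = e^(−kτ) = e^(−0.01900 × 27.9) = 0.5885
Before dose 6, 5 doses have been given (aged 1τ, 2τ, 3τ, 4τ, 5τ).
C_trough = C₀ × (r + r² + … + r^5) = C₀ × r(1−r^5)/(1−r)
        = 28.35 × 0.5885 × (1 − 0.07059) / (1 − 0.5885) = 37.68 mg/L

38 mg/L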